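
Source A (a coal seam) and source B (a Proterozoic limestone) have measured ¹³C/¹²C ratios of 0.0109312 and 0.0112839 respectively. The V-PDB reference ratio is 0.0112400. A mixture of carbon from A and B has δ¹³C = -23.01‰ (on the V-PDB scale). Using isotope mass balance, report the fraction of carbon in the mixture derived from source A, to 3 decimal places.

δ_A = (0.0109312/0.0112400 − 1)×1000 = (0.972527 − 1)×1000 = -27.473‰
δ_B = (0.0112839/0.0112400 − 1)×1000 = (1.003906 − 1)×1000 = 3.906‰
f_A = (δ_mix − δ_B)/(δ_A − δ_B) = (-23.01 − (3.906))/(-27.473 − (3.906))
f_A = -26.916 / -31.379 = 0.8578

0.858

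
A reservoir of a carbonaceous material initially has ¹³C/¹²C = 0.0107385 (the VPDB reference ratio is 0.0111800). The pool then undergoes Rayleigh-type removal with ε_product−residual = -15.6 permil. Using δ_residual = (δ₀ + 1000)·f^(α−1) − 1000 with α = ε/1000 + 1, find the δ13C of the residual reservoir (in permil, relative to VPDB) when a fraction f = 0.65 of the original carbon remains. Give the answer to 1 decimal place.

δ₀ = (0.0107385/0.0111800 − 1)×1000 = (0.960510 − 1)×1000 = -39.490 permil
α − 1 = ε/1000 = -0.0156
f^(α−1) = 0.65^(-0.0156) = 1.006743
δ_res = (-39.490 + 1000) × 1.006743 − 1000 = 966.986 − 1000 = -33.01 permil

-33.0 permil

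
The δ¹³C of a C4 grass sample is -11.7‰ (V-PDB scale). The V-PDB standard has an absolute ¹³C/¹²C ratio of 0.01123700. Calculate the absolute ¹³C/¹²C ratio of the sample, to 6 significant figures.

R_sample = R_standard × (δ¹³C/1000 + 1)
R_sample = 0.01123700 × (-11.7/1000 + 1) = 0.01123700 × 0.988300
R_sample = 0.0111055

0.0111055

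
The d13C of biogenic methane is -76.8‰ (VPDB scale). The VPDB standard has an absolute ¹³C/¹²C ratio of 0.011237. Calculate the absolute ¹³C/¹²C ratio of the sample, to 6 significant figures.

R_sample = R_standard × (d13C/1000 + 1)
R_sample = 0.011237 × (-76.8/1000 + 1) = 0.011237 × 0.923200
R_sample = 0.0103740

0.0103740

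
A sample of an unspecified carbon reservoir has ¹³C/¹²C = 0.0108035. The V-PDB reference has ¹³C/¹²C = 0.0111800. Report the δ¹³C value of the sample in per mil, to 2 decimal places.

δ¹³C = (R_sample / R_standard − 1) × 1000
R_sample / R_standard = 0.0108035 / 0.0111800 = 0.966324
δ¹³C = (0.966324 − 1) × 1000 = -33.676 per mil

-33.68 per mil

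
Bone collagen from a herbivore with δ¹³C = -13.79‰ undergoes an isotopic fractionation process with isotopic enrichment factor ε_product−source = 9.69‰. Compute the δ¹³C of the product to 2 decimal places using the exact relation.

To first order, δ_product ≈ δ_source + ε = -4.10‰.
Exactly, δ_product = (δ_source + 1000)·(ε/1000 + 1) − 1000.
δ_product = (-13.79 + 1000) × (9.69/1000 + 1) − 1000
δ_product = -4.234‰

-4.23‰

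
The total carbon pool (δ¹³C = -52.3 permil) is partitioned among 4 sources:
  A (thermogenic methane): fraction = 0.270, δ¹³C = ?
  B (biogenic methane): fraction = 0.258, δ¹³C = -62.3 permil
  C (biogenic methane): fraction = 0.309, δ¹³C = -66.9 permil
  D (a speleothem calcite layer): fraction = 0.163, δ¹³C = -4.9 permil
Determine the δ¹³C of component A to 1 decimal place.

Isotope mass balance: δ_bulk = Σ fᵢ·δᵢ.
-52.3 = 0.270×δ_A + 0.258×(-62.3) + 0.309×(-66.9) + 0.163×(-4.9)
0.270·δ_A = -52.3 − (-37.544) = -14.756
δ_A = -14.756 / 0.270 = -54.65 permil

-54.7 permil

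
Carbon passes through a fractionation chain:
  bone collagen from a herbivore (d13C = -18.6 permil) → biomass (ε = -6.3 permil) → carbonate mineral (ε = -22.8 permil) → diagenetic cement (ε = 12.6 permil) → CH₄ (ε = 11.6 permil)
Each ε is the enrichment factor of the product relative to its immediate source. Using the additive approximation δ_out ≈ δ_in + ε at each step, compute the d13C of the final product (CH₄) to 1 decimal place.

-23.5 permil

step 1: δ ≈ -18.6 + (-6.3) = -24.9 permil
step 2: δ ≈ -24.9 + (-22.8) = -47.7 permil
step 3: δ ≈ -47.7 + (12.6) = -35.1 permil
step 4: δ ≈ -35.1 + (11.6) = -23.5 permil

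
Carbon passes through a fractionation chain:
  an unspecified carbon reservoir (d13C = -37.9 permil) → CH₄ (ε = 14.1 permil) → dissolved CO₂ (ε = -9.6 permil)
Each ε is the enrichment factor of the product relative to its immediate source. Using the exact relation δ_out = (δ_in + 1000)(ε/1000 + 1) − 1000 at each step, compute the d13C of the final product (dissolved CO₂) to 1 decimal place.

step 1: δ = (-37.90 + 1000)·(14.1/1000 + 1) − 1000 = -24.33 permil
step 2: δ = (-24.33 + 1000)·(-9.6/1000 + 1) − 1000 = -33.70 permil

-33.7 permil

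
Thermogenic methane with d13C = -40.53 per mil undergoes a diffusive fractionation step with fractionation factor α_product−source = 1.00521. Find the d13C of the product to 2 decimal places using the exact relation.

δ_product = (δ_source + 1000)·α − 1000
δ_product = (-40.53 + 1000) × 1.00521 − 1000
δ_product = 964.469 − 1000 = -35.531 per mil

-35.53 per mil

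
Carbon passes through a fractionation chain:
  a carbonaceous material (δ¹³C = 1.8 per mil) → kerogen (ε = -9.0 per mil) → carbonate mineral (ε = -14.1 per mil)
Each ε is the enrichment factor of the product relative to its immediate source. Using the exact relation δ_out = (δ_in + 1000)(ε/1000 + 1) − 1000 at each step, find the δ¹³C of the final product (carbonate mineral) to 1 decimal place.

-21.2 per mil

step 1: δ = (1.80 + 1000)·(-9.0/1000 + 1) − 1000 = -7.22 per mil
step 2: δ = (-7.22 + 1000)·(-14.1/1000 + 1) − 1000 = -21.21 per mil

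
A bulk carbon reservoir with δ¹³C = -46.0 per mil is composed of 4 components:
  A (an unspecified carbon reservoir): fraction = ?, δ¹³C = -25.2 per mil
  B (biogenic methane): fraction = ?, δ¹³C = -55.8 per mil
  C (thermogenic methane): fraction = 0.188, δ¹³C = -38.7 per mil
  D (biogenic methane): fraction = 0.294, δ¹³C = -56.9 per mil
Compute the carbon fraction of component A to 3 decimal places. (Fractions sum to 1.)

0.226

Let f_A and f_B be the unknown fractions; fractions sum to 1 so f_A + f_B = 0.518.
Mass balance: Σ fᵢ·δᵢ = δ_bulk ⇒ f_A·(-25.2) + f_B·(-55.8) = -46.0 − (-24.004) = -21.996
Substitute f_B = 0.518 − f_A:
f_A·(-25.2 − -55.8) = -21.996 − 0.518×(-55.8) = 6.909
f_A = 6.909 / 30.6 = 0.2258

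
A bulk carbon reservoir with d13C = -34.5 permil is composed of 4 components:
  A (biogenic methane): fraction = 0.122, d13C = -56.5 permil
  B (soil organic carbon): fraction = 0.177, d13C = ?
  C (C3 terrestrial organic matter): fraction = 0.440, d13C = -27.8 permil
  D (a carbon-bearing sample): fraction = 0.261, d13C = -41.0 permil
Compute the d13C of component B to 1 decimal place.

Isotope mass balance: δ_bulk = Σ fᵢ·δᵢ.
-34.5 = 0.122×(-56.5) + 0.177×δ_B + 0.440×(-27.8) + 0.261×(-41.0)
0.177·δ_B = -34.5 − (-29.826) = -4.674
δ_B = -4.674 / 0.177 = -26.41 permil

-26.4 permil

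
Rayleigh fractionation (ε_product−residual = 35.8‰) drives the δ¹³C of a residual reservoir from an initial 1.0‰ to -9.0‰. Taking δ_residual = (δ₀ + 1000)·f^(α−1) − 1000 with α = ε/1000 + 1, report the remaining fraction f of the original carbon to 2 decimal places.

α − 1 = ε/1000 = 0.0358
(δ_res + 1000)/(δ₀ + 1000) = (-9.0 + 1000)/(1.0 + 1000) = 991.0/1001.0 = 0.990010
f = 0.990010^(1/0.0358) = exp(ln(0.990010)/0.0358) = exp(-0.01004/0.0358)
f = exp(-0.2805) = 0.7554

0.76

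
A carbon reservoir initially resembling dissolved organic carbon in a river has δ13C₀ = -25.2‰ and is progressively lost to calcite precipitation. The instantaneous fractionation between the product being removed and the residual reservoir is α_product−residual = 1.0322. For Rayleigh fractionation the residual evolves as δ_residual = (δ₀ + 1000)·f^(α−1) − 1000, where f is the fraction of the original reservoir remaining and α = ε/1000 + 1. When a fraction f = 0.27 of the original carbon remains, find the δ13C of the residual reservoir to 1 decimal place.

Rayleigh residual: δ_res = (δ₀ + 1000)·f^(α−1) − 1000
α − 1 = 0.03220
f^(α−1) = 0.27^(0.03220) = 0.958716
δ_res = (-25.2 + 1000) × 0.958716 − 1000 = 934.556 − 1000 = -65.44‰

-65.4‰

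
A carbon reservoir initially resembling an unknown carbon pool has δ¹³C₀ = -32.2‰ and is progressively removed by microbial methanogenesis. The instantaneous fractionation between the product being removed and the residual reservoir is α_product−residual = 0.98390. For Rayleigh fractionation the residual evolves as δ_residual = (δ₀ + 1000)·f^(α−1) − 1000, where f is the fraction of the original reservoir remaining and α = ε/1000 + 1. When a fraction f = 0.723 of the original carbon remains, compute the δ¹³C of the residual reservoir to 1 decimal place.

-27.1‰

Rayleigh residual: δ_res = (δ₀ + 1000)·f^(α−1) − 1000
α − 1 = -0.01610
f^(α−1) = 0.723^(-0.01610) = 1.005236
δ_res = (-32.2 + 1000) × 1.005236 − 1000 = 972.867 − 1000 = -27.13‰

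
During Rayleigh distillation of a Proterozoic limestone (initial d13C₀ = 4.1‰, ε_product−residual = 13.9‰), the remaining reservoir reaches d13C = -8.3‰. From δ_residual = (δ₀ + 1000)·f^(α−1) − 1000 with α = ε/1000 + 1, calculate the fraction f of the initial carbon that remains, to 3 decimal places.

α − 1 = ε/1000 = 0.0139
(δ_res + 1000)/(δ₀ + 1000) = (-8.3 + 1000)/(4.1 + 1000) = 991.7/1004.1 = 0.987651
f = 0.987651^(1/0.0139) = exp(ln(0.987651)/0.0139) = exp(-0.01243/0.0139)
f = exp(-0.8940) = 0.4090

0.409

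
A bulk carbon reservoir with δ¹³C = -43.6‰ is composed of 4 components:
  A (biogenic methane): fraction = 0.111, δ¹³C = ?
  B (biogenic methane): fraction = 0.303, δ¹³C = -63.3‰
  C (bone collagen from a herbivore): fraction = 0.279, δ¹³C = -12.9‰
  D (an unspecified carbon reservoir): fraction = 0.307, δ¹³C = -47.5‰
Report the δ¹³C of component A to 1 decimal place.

-56.2‰

Isotope mass balance: δ_bulk = Σ fᵢ·δᵢ.
-43.6 = 0.111×δ_A + 0.303×(-63.3) + 0.279×(-12.9) + 0.307×(-47.5)
0.111·δ_A = -43.6 − (-37.361) = -6.239
δ_A = -6.239 / 0.111 = -56.20‰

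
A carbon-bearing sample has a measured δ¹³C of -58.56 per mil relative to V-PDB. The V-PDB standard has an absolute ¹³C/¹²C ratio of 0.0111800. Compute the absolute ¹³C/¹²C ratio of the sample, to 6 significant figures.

R_sample = R_standard × (δ¹³C/1000 + 1)
R_sample = 0.0111800 × (-58.56/1000 + 1) = 0.0111800 × 0.941440
R_sample = 0.0105253

0.0105253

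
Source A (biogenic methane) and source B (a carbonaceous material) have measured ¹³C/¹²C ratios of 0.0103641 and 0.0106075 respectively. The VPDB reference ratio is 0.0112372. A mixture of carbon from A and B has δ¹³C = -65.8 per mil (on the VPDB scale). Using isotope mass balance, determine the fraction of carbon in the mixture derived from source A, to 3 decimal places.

0.451

δ_A = (0.0103641/0.0112372 − 1)×1000 = (0.922303 − 1)×1000 = -77.697 per mil
δ_B = (0.0106075/0.0112372 − 1)×1000 = (0.943963 − 1)×1000 = -56.037 per mil
f_A = (δ_mix − δ_B)/(δ_A − δ_B) = (-65.8 − (-56.037))/(-77.697 − (-56.037))
f_A = -9.763 / -21.660 = 0.4507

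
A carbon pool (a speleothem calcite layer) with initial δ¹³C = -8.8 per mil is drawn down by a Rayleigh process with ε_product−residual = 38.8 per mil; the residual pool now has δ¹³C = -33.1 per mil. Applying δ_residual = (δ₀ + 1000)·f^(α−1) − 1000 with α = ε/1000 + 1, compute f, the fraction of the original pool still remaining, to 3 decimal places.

0.527

α − 1 = ε/1000 = 0.0388
(δ_res + 1000)/(δ₀ + 1000) = (-33.1 + 1000)/(-8.8 + 1000) = 966.9/991.2 = 0.975484
f = 0.975484^(1/0.0388) = exp(ln(0.975484)/0.0388) = exp(-0.02482/0.0388)
f = exp(-0.6397) = 0.5274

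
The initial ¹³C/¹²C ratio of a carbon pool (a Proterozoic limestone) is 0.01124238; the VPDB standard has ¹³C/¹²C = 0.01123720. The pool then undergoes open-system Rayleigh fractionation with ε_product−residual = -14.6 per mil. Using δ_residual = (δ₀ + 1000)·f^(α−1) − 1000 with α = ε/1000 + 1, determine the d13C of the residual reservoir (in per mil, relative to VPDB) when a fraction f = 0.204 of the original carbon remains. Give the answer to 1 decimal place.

24.0 per mil

δ₀ = (0.01124238/0.01123720 − 1)×1000 = (1.000461 − 1)×1000 = 0.461 per mil
α − 1 = ε/1000 = -0.0146
f^(α−1) = 0.204^(-0.0146) = 1.023480
δ_res = (0.461 + 1000) × 1.023480 − 1000 = 1023.952 − 1000 = 23.95 per mil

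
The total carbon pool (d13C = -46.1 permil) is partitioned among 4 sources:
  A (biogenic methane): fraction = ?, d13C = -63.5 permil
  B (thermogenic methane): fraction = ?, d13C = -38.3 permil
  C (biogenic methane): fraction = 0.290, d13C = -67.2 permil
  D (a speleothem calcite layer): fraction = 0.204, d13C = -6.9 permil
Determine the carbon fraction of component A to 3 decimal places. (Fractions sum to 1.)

Let f_A and f_B be the unknown fractions; fractions sum to 1 so f_A + f_B = 0.506.
Mass balance: Σ fᵢ·δᵢ = δ_bulk ⇒ f_A·(-63.5) + f_B·(-38.3) = -46.1 − (-20.896) = -25.204
Substitute f_B = 0.506 − f_A:
f_A·(-63.5 − -38.3) = -25.204 − 0.506×(-38.3) = -5.825
f_A = -5.825 / -25.2 = 0.2311

0.231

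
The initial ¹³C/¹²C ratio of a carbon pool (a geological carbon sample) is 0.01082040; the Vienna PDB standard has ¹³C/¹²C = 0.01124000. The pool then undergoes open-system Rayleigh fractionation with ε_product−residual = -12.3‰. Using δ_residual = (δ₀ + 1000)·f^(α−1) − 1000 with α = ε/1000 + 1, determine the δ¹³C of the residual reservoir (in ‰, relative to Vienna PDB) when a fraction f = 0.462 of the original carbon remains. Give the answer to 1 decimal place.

-28.1‰

δ₀ = (0.01082040/0.01124000 − 1)×1000 = (0.962669 − 1)×1000 = -37.331‰
α − 1 = ε/1000 = -0.0123
f^(α−1) = 0.462^(-0.0123) = 1.009543
δ_res = (-37.331 + 1000) × 1.009543 − 1000 = 971.856 − 1000 = -28.14‰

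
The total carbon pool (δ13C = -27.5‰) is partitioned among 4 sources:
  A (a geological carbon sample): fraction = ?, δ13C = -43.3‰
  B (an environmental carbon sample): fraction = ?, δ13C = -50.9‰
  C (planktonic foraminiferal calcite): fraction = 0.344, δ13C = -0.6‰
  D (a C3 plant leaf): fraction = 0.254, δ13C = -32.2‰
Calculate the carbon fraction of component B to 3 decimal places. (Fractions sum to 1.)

Let f_B and f_A be the unknown fractions; fractions sum to 1 so f_B + f_A = 0.402.
Mass balance: Σ fᵢ·δᵢ = δ_bulk ⇒ f_B·(-50.9) + f_A·(-43.3) = -27.5 − (-8.385) = -19.115
Substitute f_A = 0.402 − f_B:
f_B·(-50.9 − -43.3) = -19.115 − 0.402×(-43.3) = -1.708
f_B = -1.708 / -7.6 = 0.2248

0.225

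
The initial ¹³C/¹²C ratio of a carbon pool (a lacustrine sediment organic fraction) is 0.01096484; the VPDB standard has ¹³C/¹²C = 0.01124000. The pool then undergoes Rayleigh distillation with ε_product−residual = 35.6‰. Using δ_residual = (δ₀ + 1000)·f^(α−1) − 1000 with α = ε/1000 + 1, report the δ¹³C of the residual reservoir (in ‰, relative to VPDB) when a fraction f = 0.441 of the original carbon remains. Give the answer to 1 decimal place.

-52.5‰

δ₀ = (0.01096484/0.01124000 − 1)×1000 = (0.975520 − 1)×1000 = -24.480‰
α − 1 = ε/1000 = 0.0356
f^(α−1) = 0.441^(0.0356) = 0.971275
δ_res = (-24.480 + 1000) × 0.971275 − 1000 = 947.497 − 1000 = -52.50‰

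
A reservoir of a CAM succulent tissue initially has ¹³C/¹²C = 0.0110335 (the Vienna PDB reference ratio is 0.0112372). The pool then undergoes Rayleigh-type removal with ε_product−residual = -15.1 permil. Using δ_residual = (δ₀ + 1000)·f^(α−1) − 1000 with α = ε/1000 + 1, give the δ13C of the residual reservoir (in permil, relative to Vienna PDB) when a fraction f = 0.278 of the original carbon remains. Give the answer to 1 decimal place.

δ₀ = (0.0110335/0.0112372 − 1)×1000 = (0.981873 − 1)×1000 = -18.127 permil
α − 1 = ε/1000 = -0.0151
f^(α−1) = 0.278^(-0.0151) = 1.019518
δ_res = (-18.127 + 1000) × 1.019518 − 1000 = 1001.037 − 1000 = 1.04 permil

1.0 permil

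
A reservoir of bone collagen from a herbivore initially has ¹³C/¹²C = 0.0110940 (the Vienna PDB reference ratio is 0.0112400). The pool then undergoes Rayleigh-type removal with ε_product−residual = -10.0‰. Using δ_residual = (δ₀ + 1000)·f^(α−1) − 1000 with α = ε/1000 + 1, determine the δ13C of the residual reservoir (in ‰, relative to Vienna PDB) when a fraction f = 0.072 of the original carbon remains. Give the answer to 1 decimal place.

13.3‰

δ₀ = (0.0110940/0.0112400 − 1)×1000 = (0.987011 − 1)×1000 = -12.989‰
α − 1 = ε/1000 = -0.0100
f^(α−1) = 0.072^(-0.0100) = 1.026660
δ_res = (-12.989 + 1000) × 1.026660 − 1000 = 1013.324 − 1000 = 13.32‰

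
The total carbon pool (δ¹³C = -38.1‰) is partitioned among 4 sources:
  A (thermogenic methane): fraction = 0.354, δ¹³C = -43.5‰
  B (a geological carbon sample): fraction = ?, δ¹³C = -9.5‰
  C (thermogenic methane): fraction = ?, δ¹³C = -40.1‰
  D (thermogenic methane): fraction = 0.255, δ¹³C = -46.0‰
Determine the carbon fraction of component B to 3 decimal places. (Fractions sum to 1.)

0.154

Let f_B and f_C be the unknown fractions; fractions sum to 1 so f_B + f_C = 0.391.
Mass balance: Σ fᵢ·δᵢ = δ_bulk ⇒ f_B·(-9.5) + f_C·(-40.1) = -38.1 − (-27.129) = -10.971
Substitute f_C = 0.391 − f_B:
f_B·(-9.5 − -40.1) = -10.971 − 0.391×(-40.1) = 4.708
f_B = 4.708 / 30.6 = 0.1539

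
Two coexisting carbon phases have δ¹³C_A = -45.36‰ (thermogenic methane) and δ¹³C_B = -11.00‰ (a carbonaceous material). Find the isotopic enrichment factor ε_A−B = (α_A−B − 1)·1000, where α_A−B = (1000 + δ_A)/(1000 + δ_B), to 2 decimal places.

-34.74‰

α_A−B = (1000 + -45.36) / (1000 + -11.00) = 954.64 / 989.00 = 0.965258
ε_A−B = (0.965258 − 1) × 1000 = -34.742‰
(The approximation ε ≈ δ_A − δ_B would give -34.36‰.)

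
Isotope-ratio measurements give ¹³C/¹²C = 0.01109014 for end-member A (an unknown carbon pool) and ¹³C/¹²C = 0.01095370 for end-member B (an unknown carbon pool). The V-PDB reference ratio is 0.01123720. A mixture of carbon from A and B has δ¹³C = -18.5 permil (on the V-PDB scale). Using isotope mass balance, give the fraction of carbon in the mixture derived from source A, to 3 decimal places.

0.554

δ_A = (0.01109014/0.01123720 − 1)×1000 = (0.986913 − 1)×1000 = -13.087 permil
δ_B = (0.01095370/0.01123720 − 1)×1000 = (0.974771 − 1)×1000 = -25.229 permil
f_A = (δ_mix − δ_B)/(δ_A − δ_B) = (-18.5 − (-25.229))/(-13.087 − (-25.229))
f_A = 6.729 / 12.142 = 0.5542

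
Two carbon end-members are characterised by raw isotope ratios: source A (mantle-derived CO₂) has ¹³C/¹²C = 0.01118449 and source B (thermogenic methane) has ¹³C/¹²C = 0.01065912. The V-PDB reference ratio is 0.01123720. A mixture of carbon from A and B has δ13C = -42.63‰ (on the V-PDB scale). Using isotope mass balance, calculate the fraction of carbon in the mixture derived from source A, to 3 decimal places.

0.189

δ_A = (0.01118449/0.01123720 − 1)×1000 = (0.995309 − 1)×1000 = -4.691‰
δ_B = (0.01065912/0.01123720 − 1)×1000 = (0.948557 − 1)×1000 = -51.443‰
f_A = (δ_mix − δ_B)/(δ_A − δ_B) = (-42.63 − (-51.443))/(-4.691 − (-51.443))
f_A = 8.813 / 46.753 = 0.1885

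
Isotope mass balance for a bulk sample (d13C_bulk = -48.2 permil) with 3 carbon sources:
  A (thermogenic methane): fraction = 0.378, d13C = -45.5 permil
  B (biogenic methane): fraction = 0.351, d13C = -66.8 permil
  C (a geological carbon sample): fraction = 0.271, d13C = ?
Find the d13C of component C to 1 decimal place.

-27.9 permil

Isotope mass balance: δ_bulk = Σ fᵢ·δᵢ.
-48.2 = 0.378×(-45.5) + 0.351×(-66.8) + 0.271×δ_C
0.271·δ_C = -48.2 − (-40.646) = -7.554
δ_C = -7.554 / 0.271 = -27.88 permil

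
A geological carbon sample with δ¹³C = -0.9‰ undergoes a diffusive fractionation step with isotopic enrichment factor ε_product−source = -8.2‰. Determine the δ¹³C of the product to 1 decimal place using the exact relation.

To first order, δ_product ≈ δ_source + ε = -9.1‰.
Exactly, δ_product = (δ_source + 1000)·(ε/1000 + 1) − 1000.
δ_product = (-0.9 + 1000) × (-8.2/1000 + 1) − 1000
δ_product = -9.09‰

-9.1‰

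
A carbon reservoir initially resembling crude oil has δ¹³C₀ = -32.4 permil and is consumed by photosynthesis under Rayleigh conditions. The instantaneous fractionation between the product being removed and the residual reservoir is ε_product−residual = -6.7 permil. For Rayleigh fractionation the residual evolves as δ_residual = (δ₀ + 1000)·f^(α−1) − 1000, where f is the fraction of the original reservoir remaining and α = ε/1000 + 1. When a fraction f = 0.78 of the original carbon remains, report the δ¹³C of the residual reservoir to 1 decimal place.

Rayleigh residual: δ_res = (δ₀ + 1000)·f^(α−1) − 1000
α = ε/1000 + 1 = 0.99330, so α − 1 = -0.00670
f^(α−1) = 0.78^(-0.00670) = 1.001666
δ_res = (-32.4 + 1000) × 1.001666 − 1000 = 969.212 − 1000 = -30.79 permil

-30.8 permil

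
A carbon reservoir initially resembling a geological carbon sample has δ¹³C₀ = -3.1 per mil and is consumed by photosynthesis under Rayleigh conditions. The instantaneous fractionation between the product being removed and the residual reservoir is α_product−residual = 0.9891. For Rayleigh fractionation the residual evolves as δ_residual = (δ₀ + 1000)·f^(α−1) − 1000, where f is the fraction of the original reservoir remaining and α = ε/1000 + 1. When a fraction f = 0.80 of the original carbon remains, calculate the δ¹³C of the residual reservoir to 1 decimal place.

-0.7 per mil

Rayleigh residual: δ_res = (δ₀ + 1000)·f^(α−1) − 1000
α − 1 = -0.01090
f^(α−1) = 0.80^(-0.01090) = 1.002435
δ_res = (-3.1 + 1000) × 1.002435 − 1000 = 999.328 − 1000 = -0.67 per mil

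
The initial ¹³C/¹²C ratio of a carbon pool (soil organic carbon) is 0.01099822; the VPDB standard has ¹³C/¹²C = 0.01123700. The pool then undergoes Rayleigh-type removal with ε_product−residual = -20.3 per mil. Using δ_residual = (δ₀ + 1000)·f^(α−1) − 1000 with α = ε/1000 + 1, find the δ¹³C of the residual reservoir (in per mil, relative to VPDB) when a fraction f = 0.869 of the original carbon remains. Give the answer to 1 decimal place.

-18.5 per mil

δ₀ = (0.01099822/0.01123700 − 1)×1000 = (0.978751 − 1)×1000 = -21.249 per mil
α − 1 = ε/1000 = -0.0203
f^(α−1) = 0.869^(-0.0203) = 1.002854
δ_res = (-21.249 + 1000) × 1.002854 − 1000 = 981.544 − 1000 = -18.46 per mil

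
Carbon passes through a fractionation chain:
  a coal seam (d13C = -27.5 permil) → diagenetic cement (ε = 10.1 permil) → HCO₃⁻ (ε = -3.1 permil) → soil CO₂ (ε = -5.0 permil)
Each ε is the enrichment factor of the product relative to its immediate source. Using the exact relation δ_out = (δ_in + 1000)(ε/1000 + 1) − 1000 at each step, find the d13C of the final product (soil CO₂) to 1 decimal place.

-25.6 permil

step 1: δ = (-27.50 + 1000)·(10.1/1000 + 1) − 1000 = -17.68 permil
step 2: δ = (-17.68 + 1000)·(-3.1/1000 + 1) − 1000 = -20.72 permil
step 3: δ = (-20.72 + 1000)·(-5.0/1000 + 1) − 1000 = -25.62 permil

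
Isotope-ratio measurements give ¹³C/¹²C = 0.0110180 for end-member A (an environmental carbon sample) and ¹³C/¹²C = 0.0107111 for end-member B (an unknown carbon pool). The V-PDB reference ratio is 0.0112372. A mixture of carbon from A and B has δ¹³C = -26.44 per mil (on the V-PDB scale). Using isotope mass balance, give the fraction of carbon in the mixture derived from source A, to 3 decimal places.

δ_A = (0.0110180/0.0112372 − 1)×1000 = (0.980493 − 1)×1000 = -19.507 per mil
δ_B = (0.0107111/0.0112372 − 1)×1000 = (0.953182 − 1)×1000 = -46.818 per mil
f_A = (δ_mix − δ_B)/(δ_A − δ_B) = (-26.44 − (-46.818))/(-19.507 − (-46.818))
f_A = 20.378 / 27.311 = 0.7461

0.746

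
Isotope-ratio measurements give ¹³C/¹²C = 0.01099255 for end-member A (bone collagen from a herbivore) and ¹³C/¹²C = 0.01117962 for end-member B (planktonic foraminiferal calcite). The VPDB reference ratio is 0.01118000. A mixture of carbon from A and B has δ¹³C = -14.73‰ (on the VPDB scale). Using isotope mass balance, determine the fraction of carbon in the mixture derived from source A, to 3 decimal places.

δ_A = (0.01099255/0.01118000 − 1)×1000 = (0.983233 − 1)×1000 = -16.767‰
δ_B = (0.01117962/0.01118000 − 1)×1000 = (0.999966 − 1)×1000 = -0.034‰
f_A = (δ_mix − δ_B)/(δ_A − δ_B) = (-14.73 − (-0.034))/(-16.767 − (-0.034))
f_A = -14.696 / -16.733 = 0.8783

0.878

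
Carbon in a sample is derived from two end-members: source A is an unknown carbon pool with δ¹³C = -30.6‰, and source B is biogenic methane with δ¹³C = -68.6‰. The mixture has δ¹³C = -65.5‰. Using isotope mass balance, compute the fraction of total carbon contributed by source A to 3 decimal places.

δ_mix = f_A·δ_A + (1 − f_A)·δ_B  ⇒  f_A = (δ_mix − δ_B)/(δ_A − δ_B)
f_A = (-65.5 − (-68.6)) / (-30.6 − (-68.6))
f_A = 3.1 / 38.0 = 0.0816

0.082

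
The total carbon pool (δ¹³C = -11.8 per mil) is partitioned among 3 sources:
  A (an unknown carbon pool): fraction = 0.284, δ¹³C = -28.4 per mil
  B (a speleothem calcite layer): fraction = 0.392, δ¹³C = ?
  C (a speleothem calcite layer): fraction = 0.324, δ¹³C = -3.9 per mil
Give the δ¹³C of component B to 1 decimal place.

Isotope mass balance: δ_bulk = Σ fᵢ·δᵢ.
-11.8 = 0.284×(-28.4) + 0.392×δ_B + 0.324×(-3.9)
0.392·δ_B = -11.8 − (-9.329) = -2.471
δ_B = -2.471 / 0.392 = -6.30 per mil

-6.3 per mil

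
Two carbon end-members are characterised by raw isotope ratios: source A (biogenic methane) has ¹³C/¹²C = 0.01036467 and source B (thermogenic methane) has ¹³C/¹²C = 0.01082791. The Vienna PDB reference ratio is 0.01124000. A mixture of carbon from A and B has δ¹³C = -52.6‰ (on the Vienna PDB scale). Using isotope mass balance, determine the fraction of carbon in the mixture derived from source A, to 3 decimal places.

0.387

δ_A = (0.01036467/0.01124000 − 1)×1000 = (0.922124 − 1)×1000 = -77.876‰
δ_B = (0.01082791/0.01124000 − 1)×1000 = (0.963337 − 1)×1000 = -36.663‰
f_A = (δ_mix − δ_B)/(δ_A − δ_B) = (-52.6 − (-36.663))/(-77.876 − (-36.663))
f_A = -15.937 / -41.214 = 0.3867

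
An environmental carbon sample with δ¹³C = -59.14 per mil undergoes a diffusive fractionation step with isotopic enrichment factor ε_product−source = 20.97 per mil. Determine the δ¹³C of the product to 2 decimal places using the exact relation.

To first order, δ_product ≈ δ_source + ε = -38.17 per mil.
Exactly, δ_product = (δ_source + 1000)·(ε/1000 + 1) − 1000.
δ_product = (-59.14 + 1000) × (20.97/1000 + 1) − 1000
δ_product = -39.410 per mil

-39.41 per mil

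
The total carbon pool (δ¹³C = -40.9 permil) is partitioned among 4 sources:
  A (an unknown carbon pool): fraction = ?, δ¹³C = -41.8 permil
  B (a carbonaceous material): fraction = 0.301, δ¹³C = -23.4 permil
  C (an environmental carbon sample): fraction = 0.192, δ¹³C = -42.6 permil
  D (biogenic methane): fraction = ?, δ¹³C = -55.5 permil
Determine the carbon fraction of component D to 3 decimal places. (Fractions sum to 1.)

Let f_D and f_A be the unknown fractions; fractions sum to 1 so f_D + f_A = 0.507.
Mass balance: Σ fᵢ·δᵢ = δ_bulk ⇒ f_D·(-55.5) + f_A·(-41.8) = -40.9 − (-15.223) = -25.677
Substitute f_A = 0.507 − f_D:
f_D·(-55.5 − -41.8) = -25.677 − 0.507×(-41.8) = -4.485
f_D = -4.485 / -13.7 = 0.3274

0.327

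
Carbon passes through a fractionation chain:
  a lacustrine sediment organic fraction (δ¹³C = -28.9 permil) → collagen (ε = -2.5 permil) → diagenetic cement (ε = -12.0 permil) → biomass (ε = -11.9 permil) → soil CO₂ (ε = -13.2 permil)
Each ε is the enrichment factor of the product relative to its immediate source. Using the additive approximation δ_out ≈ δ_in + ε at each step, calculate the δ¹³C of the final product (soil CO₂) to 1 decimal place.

-68.5 permil

step 1: δ ≈ -28.9 + (-2.5) = -31.4 permil
step 2: δ ≈ -31.4 + (-12.0) = -43.4 permil
step 3: δ ≈ -43.4 + (-11.9) = -55.3 permil
step 4: δ ≈ -55.3 + (-13.2) = -68.5 permil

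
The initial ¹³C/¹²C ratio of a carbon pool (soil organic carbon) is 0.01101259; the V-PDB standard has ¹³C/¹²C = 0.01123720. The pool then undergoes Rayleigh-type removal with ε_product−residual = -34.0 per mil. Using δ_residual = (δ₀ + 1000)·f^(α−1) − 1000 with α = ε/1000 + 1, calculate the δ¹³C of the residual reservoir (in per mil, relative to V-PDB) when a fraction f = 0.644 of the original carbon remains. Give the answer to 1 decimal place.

-5.2 per mil

δ₀ = (0.01101259/0.01123720 − 1)×1000 = (0.980012 − 1)×1000 = -19.988 per mil
α − 1 = ε/1000 = -0.0340
f^(α−1) = 0.644^(-0.0340) = 1.015074
δ_res = (-19.988 + 1000) × 1.015074 − 1000 = 994.785 − 1000 = -5.21 per mil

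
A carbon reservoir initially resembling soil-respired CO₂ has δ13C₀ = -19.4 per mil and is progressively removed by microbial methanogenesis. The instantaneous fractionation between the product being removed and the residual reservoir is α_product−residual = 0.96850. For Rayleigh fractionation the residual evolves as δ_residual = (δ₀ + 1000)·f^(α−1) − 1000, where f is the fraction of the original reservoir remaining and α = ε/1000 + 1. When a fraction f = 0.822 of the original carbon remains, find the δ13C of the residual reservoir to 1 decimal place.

Rayleigh residual: δ_res = (δ₀ + 1000)·f^(α−1) − 1000
α − 1 = -0.03150
f^(α−1) = 0.822^(-0.03150) = 1.006194
δ_res = (-19.4 + 1000) × 1.006194 − 1000 = 986.673 − 1000 = -13.33 per mil

-13.3 per mil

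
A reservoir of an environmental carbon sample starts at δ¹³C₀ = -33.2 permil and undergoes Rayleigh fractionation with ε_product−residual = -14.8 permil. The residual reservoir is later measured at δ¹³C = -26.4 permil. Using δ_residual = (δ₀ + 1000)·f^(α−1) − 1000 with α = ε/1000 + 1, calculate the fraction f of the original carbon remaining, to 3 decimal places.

α − 1 = ε/1000 = -0.0148
(δ_res + 1000)/(δ₀ + 1000) = (-26.4 + 1000)/(-33.2 + 1000) = 973.6/966.8 = 1.007034
f = 1.007034^(1/-0.0148) = exp(ln(1.007034)/-0.0148) = exp(0.00701/-0.0148)
f = exp(-0.4736) = 0.6228

0.623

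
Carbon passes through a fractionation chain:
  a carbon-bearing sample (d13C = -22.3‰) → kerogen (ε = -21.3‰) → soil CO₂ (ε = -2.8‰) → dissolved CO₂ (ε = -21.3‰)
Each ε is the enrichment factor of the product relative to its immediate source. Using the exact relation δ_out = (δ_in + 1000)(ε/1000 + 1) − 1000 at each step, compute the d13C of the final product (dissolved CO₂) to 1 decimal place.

-66.1‰

step 1: δ = (-22.30 + 1000)·(-21.3/1000 + 1) − 1000 = -43.13‰
step 2: δ = (-43.13 + 1000)·(-2.8/1000 + 1) − 1000 = -45.80‰
step 3: δ = (-45.80 + 1000)·(-21.3/1000 + 1) − 1000 = -66.13‰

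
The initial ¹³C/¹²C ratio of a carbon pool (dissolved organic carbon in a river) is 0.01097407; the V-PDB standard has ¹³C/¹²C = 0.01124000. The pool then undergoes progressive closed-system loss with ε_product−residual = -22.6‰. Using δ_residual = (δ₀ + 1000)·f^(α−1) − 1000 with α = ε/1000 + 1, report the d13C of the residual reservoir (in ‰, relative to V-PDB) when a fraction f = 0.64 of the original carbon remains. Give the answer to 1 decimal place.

δ₀ = (0.01097407/0.01124000 − 1)×1000 = (0.976341 − 1)×1000 = -23.659‰
α − 1 = ε/1000 = -0.0226
f^(α−1) = 0.64^(-0.0226) = 1.010137
δ_res = (-23.659 + 1000) × 1.010137 − 1000 = 986.238 − 1000 = -13.76‰

-13.8‰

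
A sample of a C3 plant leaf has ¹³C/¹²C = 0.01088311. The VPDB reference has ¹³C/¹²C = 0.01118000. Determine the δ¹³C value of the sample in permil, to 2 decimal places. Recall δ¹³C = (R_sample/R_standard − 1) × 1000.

-26.56 permil

δ¹³C = (R_sample / R_standard − 1) × 1000
R_sample / R_standard = 0.01088311 / 0.01118000 = 0.973445
δ¹³C = (0.973445 − 1) × 1000 = -26.555 permil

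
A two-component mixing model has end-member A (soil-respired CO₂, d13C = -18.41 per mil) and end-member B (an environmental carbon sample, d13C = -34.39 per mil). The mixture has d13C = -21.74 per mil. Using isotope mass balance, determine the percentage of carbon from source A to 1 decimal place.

79.2%

δ_mix = f_A·δ_A + (1 − f_A)·δ_B  ⇒  f_A = (δ_mix − δ_B)/(δ_A − δ_B)
f_A = (-21.74 − (-34.39)) / (-18.41 − (-34.39))
f_A = 12.65 / 15.98 = 0.7916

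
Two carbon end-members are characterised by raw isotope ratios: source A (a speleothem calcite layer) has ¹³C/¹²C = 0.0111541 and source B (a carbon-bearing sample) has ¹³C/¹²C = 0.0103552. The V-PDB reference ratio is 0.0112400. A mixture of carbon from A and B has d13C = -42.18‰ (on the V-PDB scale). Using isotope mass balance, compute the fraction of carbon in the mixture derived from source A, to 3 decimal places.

0.514

δ_A = (0.0111541/0.0112400 − 1)×1000 = (0.992358 − 1)×1000 = -7.642‰
δ_B = (0.0103552/0.0112400 − 1)×1000 = (0.921281 − 1)×1000 = -78.719‰
f_A = (δ_mix − δ_B)/(δ_A − δ_B) = (-42.18 − (-78.719))/(-7.642 − (-78.719))
f_A = 36.539 / 71.077 = 0.5141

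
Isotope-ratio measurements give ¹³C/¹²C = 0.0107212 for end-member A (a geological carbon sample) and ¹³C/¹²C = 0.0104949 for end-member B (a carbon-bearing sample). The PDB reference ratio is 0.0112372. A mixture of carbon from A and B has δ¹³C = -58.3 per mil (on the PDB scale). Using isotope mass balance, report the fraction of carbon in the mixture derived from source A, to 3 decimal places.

0.385

δ_A = (0.0107212/0.0112372 − 1)×1000 = (0.954081 − 1)×1000 = -45.919 per mil
δ_B = (0.0104949/0.0112372 − 1)×1000 = (0.933943 − 1)×1000 = -66.057 per mil
f_A = (δ_mix − δ_B)/(δ_A − δ_B) = (-58.3 − (-66.057))/(-45.919 − (-66.057))
f_A = 7.757 / 20.138 = 0.3852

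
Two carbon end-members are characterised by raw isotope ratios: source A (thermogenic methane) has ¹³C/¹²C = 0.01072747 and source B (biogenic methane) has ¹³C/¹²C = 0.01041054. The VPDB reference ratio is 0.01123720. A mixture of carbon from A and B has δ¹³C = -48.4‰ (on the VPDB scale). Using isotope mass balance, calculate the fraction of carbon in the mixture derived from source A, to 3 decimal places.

δ_A = (0.01072747/0.01123720 − 1)×1000 = (0.954639 − 1)×1000 = -45.361‰
δ_B = (0.01041054/0.01123720 − 1)×1000 = (0.926435 − 1)×1000 = -73.565‰
f_A = (δ_mix − δ_B)/(δ_A − δ_B) = (-48.4 − (-73.565))/(-45.361 − (-73.565))
f_A = 25.165 / 28.204 = 0.8922

0.892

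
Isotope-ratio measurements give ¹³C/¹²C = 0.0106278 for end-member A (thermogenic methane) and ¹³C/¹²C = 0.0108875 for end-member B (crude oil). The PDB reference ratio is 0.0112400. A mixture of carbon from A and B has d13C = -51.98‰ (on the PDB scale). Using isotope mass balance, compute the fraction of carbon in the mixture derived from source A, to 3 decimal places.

δ_A = (0.0106278/0.0112400 − 1)×1000 = (0.945534 − 1)×1000 = -54.466‰
δ_B = (0.0108875/0.0112400 − 1)×1000 = (0.968639 − 1)×1000 = -31.361‰
f_A = (δ_mix − δ_B)/(δ_A − δ_B) = (-51.98 − (-31.361))/(-54.466 − (-31.361))
f_A = -20.619 / -23.105 = 0.8924

0.892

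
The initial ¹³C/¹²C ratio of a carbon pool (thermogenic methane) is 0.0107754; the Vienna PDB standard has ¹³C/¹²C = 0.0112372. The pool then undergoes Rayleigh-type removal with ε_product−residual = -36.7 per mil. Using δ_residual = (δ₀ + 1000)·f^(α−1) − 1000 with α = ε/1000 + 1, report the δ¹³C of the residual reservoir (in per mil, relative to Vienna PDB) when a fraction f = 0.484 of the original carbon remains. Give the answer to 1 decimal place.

-15.2 per mil

δ₀ = (0.0107754/0.0112372 − 1)×1000 = (0.958904 − 1)×1000 = -41.096 per mil
α − 1 = ε/1000 = -0.0367
f^(α−1) = 0.484^(-0.0367) = 1.026990
δ_res = (-41.096 + 1000) × 1.026990 − 1000 = 984.785 − 1000 = -15.21 per mil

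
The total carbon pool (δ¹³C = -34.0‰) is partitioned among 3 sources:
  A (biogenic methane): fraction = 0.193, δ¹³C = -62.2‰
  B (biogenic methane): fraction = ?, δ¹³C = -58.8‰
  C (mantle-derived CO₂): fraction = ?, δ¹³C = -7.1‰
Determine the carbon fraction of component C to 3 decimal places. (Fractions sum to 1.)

0.492

Let f_C and f_B be the unknown fractions; fractions sum to 1 so f_C + f_B = 0.807.
Mass balance: Σ fᵢ·δᵢ = δ_bulk ⇒ f_C·(-7.1) + f_B·(-58.8) = -34.0 − (-12.005) = -21.995
Substitute f_B = 0.807 − f_C:
f_C·(-7.1 − -58.8) = -21.995 − 0.807×(-58.8) = 25.456
f_C = 25.456 / 51.7 = 0.4924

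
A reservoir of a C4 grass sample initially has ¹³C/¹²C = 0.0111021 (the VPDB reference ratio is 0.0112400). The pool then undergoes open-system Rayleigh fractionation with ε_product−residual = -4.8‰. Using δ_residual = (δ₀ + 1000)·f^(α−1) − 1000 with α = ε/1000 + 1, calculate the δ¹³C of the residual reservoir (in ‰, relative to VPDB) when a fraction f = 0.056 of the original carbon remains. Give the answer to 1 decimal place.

1.5‰

δ₀ = (0.0111021/0.0112400 − 1)×1000 = (0.987731 − 1)×1000 = -12.269‰
α − 1 = ε/1000 = -0.0048
f^(α−1) = 0.056^(-0.0048) = 1.013932
δ_res = (-12.269 + 1000) × 1.013932 − 1000 = 1001.492 − 1000 = 1.49‰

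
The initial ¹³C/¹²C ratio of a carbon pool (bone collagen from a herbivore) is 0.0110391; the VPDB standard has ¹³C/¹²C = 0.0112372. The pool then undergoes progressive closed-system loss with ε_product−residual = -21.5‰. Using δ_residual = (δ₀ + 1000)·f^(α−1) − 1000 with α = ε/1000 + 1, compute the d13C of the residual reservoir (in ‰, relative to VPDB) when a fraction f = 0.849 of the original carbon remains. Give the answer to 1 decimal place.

-14.2‰

δ₀ = (0.0110391/0.0112372 − 1)×1000 = (0.982371 − 1)×1000 = -17.629‰
α − 1 = ε/1000 = -0.0215
f^(α−1) = 0.849^(-0.0215) = 1.003526
δ_res = (-17.629 + 1000) × 1.003526 − 1000 = 985.835 − 1000 = -14.17‰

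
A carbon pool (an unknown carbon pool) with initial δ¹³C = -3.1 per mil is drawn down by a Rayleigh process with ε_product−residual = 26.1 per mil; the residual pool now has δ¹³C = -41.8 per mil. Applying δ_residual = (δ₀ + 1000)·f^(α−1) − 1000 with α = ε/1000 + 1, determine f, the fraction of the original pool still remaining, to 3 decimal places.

α − 1 = ε/1000 = 0.0261
(δ_res + 1000)/(δ₀ + 1000) = (-41.8 + 1000)/(-3.1 + 1000) = 958.2/996.9 = 0.961180
f = 0.961180^(1/0.0261) = exp(ln(0.961180)/0.0261) = exp(-0.03959/0.0261)
f = exp(-1.5170) = 0.2194

0.219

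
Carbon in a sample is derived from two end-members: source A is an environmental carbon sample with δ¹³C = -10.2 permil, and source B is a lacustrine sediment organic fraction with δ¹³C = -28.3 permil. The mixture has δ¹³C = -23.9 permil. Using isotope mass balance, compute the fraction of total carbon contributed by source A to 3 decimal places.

0.243

δ_mix = f_A·δ_A + (1 − f_A)·δ_B  ⇒  f_A = (δ_mix − δ_B)/(δ_A − δ_B)
f_A = (-23.9 − (-28.3)) / (-10.2 − (-28.3))
f_A = 4.4 / 18.1 = 0.2431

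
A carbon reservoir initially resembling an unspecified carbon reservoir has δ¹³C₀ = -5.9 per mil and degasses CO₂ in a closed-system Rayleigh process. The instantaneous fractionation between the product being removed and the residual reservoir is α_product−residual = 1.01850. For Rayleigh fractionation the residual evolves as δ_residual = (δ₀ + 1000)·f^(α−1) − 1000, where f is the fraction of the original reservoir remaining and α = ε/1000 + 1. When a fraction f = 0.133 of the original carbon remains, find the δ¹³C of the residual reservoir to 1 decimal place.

Rayleigh residual: δ_res = (δ₀ + 1000)·f^(α−1) − 1000
α − 1 = 0.01850
f^(α−1) = 0.133^(0.01850) = 0.963366
δ_res = (-5.9 + 1000) × 0.963366 − 1000 = 957.682 − 1000 = -42.32 per mil

-42.3 per mil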